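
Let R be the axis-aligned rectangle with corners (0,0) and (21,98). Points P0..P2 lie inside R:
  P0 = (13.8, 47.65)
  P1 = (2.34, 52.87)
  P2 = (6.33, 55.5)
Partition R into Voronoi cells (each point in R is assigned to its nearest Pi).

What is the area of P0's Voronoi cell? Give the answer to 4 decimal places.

1. box [0,21]×[0,98]: [(0, 0) (21, 0) (21, 98) (0, 98)]
2. ⊥bis P0·P1 via (8.07,50.26): [(0, 32.5431) (0, 0) (21, 0) (21, 78.6466)]  |A|=1167.4914
3. ⊥bis P0·P2 via (10.065,51.575): [(7.6009, 49.2302) (0, 32.5431) (0, 0) (21, 0) (21, 61.9807)]  |A|=1055.8377
4. canonical 5-gon: [(7.6009, 49.2302) (0, 32.5431) (0, 0) (21, 0) (21, 61.9807)]
5. shoelace: 1055.8377

Area of P0's cell: 1055.8377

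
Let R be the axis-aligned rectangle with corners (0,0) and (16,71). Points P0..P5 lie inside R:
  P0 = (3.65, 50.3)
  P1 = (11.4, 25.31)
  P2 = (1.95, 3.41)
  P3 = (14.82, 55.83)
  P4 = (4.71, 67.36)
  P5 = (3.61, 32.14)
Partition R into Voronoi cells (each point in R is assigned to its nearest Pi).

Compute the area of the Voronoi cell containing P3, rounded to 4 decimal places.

Area of P3's cell: 131.4641

1. box [0,16]×[0,71]: [(0, 0) (16, 0) (16, 71) (0, 71)]
2. ⊥bis P3·P0 via (9.235,53.065): [(16, 39.4004) (16, 71) (0.3558, 71)]  |A|=247.1748
3. ⊥bis P3·P1 via (13.11,40.57): [(15.5567, 40.2958) (16, 40.2462) (16, 71) (0.3558, 71)]  |A|=246.9874
4. ⊥bis P3·P2 via (8.385,29.62): [(15.5567, 40.2958) (16, 40.2462) (16, 71) (0.3558, 71)]  |A|=246.9874
5. ⊥bis P3·P4 via (9.765,61.595): [(6.4507, 58.6889) (15.5567, 40.2958) (16, 40.2462) (16, 67.0621)]  |A|=131.8869
6. ⊥bis P3·P5 via (9.215,43.985): [(6.4507, 58.6889) (15.1117, 41.1947) (16, 40.7744) (16, 67.0621)]  |A|=131.4641
7. canonical 4-gon: [(6.4507, 58.6889) (15.1117, 41.1947) (16, 40.7744) (16, 67.0621)]
8. shoelace: 131.4641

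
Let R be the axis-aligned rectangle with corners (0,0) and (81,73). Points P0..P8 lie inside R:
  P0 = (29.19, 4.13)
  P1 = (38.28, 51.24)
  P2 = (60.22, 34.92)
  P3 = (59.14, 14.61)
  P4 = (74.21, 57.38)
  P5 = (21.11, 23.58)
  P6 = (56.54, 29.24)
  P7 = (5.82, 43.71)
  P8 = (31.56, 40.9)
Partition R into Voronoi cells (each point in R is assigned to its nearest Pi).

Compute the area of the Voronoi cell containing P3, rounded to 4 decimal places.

1. box [0,81]×[0,73]: [(0, 0) (81, 0) (81, 73) (0, 73)]
2. ⊥bis P3·P0 via (44.165,9.37): [(47.4437, 0) (81, 0) (81, 73) (21.8998, 73)]  |A|=3381.9612
3. ⊥bis P3·P1 via (48.71,32.925): [(38.0474, 26.8529) (47.4437, 0) (81, 0) (81, 51.3135)]  |A|=1552.564
4. ⊥bis P3·P2 via (59.68,24.765): [(38.3817, 25.8976) (47.4437, 0) (81, 0) (81, 23.6313)]  |A|=938.0751
5. ⊥bis P3·P4 via (66.675,35.995): [(38.3817, 25.8976) (47.4437, 0) (81, 0) (81, 23.6313)]  |A|=938.0751
6. ⊥bis P3·P5 via (40.125,19.095): [(41.688, 25.7217) (40.3815, 20.1825) (47.4437, 0) (81, 0) (81, 23.6313)]  |A|=928.8032
7. ⊥bis P3·P6 via (57.84,21.925): [(70.5638, 24.1862) (40.8296, 18.902) (47.4437, 0) (81, 0) (81, 23.6313)]  |A|=827.6033
8. ⊥bis P3·P7 via (32.48,29.16): [(70.5638, 24.1862) (40.8296, 18.902) (47.4437, 0) (81, 0) (81, 23.6313)]  |A|=827.6033
9. ⊥bis P3·P8 via (45.35,27.755): [(70.5638, 24.1862) (40.8296, 18.902) (47.4437, 0) (81, 0) (81, 23.6313)]  |A|=827.6033
10. canonical 5-gon: [(70.5638, 24.1862) (40.8296, 18.902) (47.4437, 0) (81, 0) (81, 23.6313)]
11. shoelace: 827.6033

Area of P3's cell: 827.6033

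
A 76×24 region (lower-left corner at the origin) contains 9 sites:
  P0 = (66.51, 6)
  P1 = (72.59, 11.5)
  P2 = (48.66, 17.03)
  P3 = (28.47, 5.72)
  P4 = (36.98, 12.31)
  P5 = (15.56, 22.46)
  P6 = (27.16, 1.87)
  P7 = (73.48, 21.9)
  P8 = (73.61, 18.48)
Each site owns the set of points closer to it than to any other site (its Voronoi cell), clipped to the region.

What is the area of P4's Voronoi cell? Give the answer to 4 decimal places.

Area of P4's cell: 296.1656

1. box [0,76]×[0,24]: [(0, 0) (76, 0) (76, 24) (0, 24)]
2. ⊥bis P4·P0 via (51.745,9.155): [(0, 0) (49.7888, 0) (54.9171, 24) (0, 24)]  |A|=1256.4701
3. ⊥bis P4·P1 via (54.785,11.905): [(0, 0) (49.7888, 0) (54.9171, 24) (0, 24)]  |A|=1256.4701
4. ⊥bis P4·P2 via (42.82,14.67): [(0, 0) (48.7483, 0) (39.0497, 24) (0, 24)]  |A|=1053.5753
5. ⊥bis P4·P3 via (32.725,9.015): [(39.7061, 0) (48.7483, 0) (39.0497, 24) (21.1209, 24)]  |A|=323.6521
6. ⊥bis P4·P5 via (26.27,17.385): [(26.2599, 17.3637) (39.7061, 0) (48.7483, 0) (39.0497, 24) (29.4046, 24)]  |A|=296.1656
7. ⊥bis P4·P6 via (32.07,7.09): [(26.2599, 17.3637) (39.7061, 0) (48.7483, 0) (39.0497, 24) (29.4046, 24)]  |A|=296.1656
8. ⊥bis P4·P7 via (55.23,17.105): [(26.2599, 17.3637) (39.7061, 0) (48.7483, 0) (39.0497, 24) (29.4046, 24)]  |A|=296.1656
9. ⊥bis P4·P8 via (55.295,15.395): [(26.2599, 17.3637) (39.7061, 0) (48.7483, 0) (39.0497, 24) (29.4046, 24)]  |A|=296.1656
10. canonical 5-gon: [(26.2599, 17.3637) (39.7061, 0) (48.7483, 0) (39.0497, 24) (29.4046, 24)]
11. shoelace: 296.1656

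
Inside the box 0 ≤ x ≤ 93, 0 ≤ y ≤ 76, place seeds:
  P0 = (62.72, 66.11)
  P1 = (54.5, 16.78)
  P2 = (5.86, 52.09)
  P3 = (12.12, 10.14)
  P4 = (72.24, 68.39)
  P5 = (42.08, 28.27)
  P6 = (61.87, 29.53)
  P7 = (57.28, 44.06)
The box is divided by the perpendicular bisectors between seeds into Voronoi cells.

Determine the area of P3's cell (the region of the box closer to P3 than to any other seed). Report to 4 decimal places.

1. box [0,93]×[0,76]: [(0, 0) (93, 0) (93, 76) (0, 76)]
2. ⊥bis P3·P0 via (37.42,38.125): [(0, 71.9548) (0, 0) (79.5911, 0)]  |A|=2863.4785
3. ⊥bis P3·P1 via (33.31,13.46): [(28.1296, 46.524) (0, 71.9548) (0, 0) (35.4189, 0)]  |A|=1835.9442
4. ⊥bis P3·P2 via (8.99,31.115): [(30.0514, 34.2579) (0, 29.7735) (0, 0) (35.4189, 0)]  |A|=1054.0559
5. ⊥bis P3·P4 via (42.18,39.265): [(30.0514, 34.2579) (0, 29.7735) (0, 0) (35.4189, 0)]  |A|=1054.0559
6. ⊥bis P3·P5 via (27.1,19.205): [(34.265, 7.3648) (18.9898, 32.6072) (0, 29.7735) (0, 0) (35.4189, 0)]  |A|=901.8372
7. ⊥bis P3·P6 via (36.995,19.835): [(34.265, 7.3648) (18.9898, 32.6072) (0, 29.7735) (0, 0) (35.4189, 0)]  |A|=901.8372
8. ⊥bis P3·P7 via (34.7,27.1): [(34.265, 7.3648) (18.9898, 32.6072) (0, 29.7735) (0, 0) (35.4189, 0)]  |A|=901.8372
9. canonical 5-gon: [(34.265, 7.3648) (18.9898, 32.6072) (0, 29.7735) (0, 0) (35.4189, 0)]
10. shoelace: 901.8372

Area of P3's cell: 901.8372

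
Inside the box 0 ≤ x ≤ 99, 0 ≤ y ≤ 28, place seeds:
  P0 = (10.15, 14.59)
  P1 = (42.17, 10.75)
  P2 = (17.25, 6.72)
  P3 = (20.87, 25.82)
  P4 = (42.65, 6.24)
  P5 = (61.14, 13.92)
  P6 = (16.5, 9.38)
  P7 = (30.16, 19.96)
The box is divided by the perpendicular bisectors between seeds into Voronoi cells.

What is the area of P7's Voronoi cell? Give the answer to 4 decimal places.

Area of P7's cell: 260.3524

1. box [0,99]×[0,28]: [(0, 0) (99, 0) (99, 28) (0, 28)]
2. ⊥bis P7·P0 via (20.155,17.275): [(24.791, 0) (99, 0) (99, 28) (17.2768, 28)]  |A|=2183.0509
3. ⊥bis P7·P1 via (36.165,15.355): [(24.687, 0.3875) (45.862, 28) (17.2768, 28)]  |A|=394.6539
4. ⊥bis P7·P2 via (23.705,13.34): [(20.3271, 16.6337) (29.9501, 7.2506) (45.862, 28) (17.2768, 28)]  |A|=336.9405
5. ⊥bis P7·P3 via (25.515,22.89): [(21.0958, 15.8842) (29.9501, 7.2506) (45.862, 28) (28.7383, 28)]  |A|=264.2819
6. ⊥bis P7·P4 via (36.405,13.1): [(21.0958, 15.8842) (29.9501, 7.2506) (45.862, 28) (28.7383, 28)]  |A|=264.2819
7. ⊥bis P7·P5 via (45.65,16.94): [(21.0958, 15.8842) (29.9501, 7.2506) (45.862, 28) (28.7383, 28)]  |A|=264.2819
8. ⊥bis P7·P6 via (23.33,14.67): [(21.6765, 16.8048) (26.3813, 10.7304) (29.9501, 7.2506) (45.862, 28) (28.7383, 28)]  |A|=260.3524
9. canonical 5-gon: [(21.6765, 16.8048) (26.3813, 10.7304) (29.9501, 7.2506) (45.862, 28) (28.7383, 28)]
10. shoelace: 260.3524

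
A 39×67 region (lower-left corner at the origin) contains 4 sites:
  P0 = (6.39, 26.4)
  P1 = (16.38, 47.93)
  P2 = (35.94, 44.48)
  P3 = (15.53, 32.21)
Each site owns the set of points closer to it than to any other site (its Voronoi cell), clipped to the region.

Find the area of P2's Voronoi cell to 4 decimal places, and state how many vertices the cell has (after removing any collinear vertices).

1. box [0,39]×[0,67]: [(0, 0) (39, 0) (39, 67) (0, 67)]
2. ⊥bis P2·P0 via (21.165,35.44): [(39, 6.2904) (39, 67) (1.8552, 67)]  |A|=1127.5227
3. ⊥bis P2·P1 via (26.16,46.205): [(23.5684, 31.5118) (39, 6.2904) (39, 67) (29.8278, 67)]  |A|=631.1741
4. ⊥bis P2·P3 via (25.735,38.345): [(24.9917, 39.5814) (39, 16.2799) (39, 67) (29.8278, 67)]  |A|=480.9947
5. canonical 4-gon: [(24.9917, 39.5814) (39, 16.2799) (39, 67) (29.8278, 67)]
6. shoelace: 480.9947

Area of P2's cell: 480.9947 (4 vertices)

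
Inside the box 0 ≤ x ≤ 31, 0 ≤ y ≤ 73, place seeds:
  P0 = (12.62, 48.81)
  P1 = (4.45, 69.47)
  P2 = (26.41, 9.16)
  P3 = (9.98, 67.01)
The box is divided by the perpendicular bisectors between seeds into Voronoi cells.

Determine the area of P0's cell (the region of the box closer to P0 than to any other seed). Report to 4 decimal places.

1. box [0,31]×[0,73]: [(0, 0) (31, 0) (31, 73) (0, 73)]
2. ⊥bis P0·P1 via (8.535,59.14): [(0, 55.7648) (0, 0) (31, 0) (31, 68.0238)]  |A|=1918.7236
3. ⊥bis P0·P2 via (19.515,28.985): [(0, 55.7648) (0, 22.1978) (31, 32.9794) (31, 68.0238)]  |A|=1063.4767
4. ⊥bis P0·P3 via (11.3,57.91): [(2.021, 56.564) (0, 55.7648) (0, 22.1978) (31, 32.9794) (31, 60.7676)]  |A|=958.3379
5. canonical 5-gon: [(2.021, 56.564) (0, 55.7648) (0, 22.1978) (31, 32.9794) (31, 60.7676)]
6. shoelace: 958.3379

Area of P0's cell: 958.3379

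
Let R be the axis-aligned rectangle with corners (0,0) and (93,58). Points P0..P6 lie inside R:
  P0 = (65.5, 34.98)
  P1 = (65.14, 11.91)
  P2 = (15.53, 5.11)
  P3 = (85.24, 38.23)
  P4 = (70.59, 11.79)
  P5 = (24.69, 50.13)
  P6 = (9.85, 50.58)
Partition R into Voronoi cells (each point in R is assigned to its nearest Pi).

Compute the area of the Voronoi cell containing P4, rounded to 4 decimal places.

1. box [0,93]×[0,58]: [(0, 0) (93, 0) (93, 58) (0, 58)]
2. ⊥bis P4·P0 via (68.045,23.385): [(0, 8.4497) (0, 0) (93, 0) (93, 28.8624)]  |A|=1735.0139
3. ⊥bis P4·P1 via (67.865,11.85): [(68.1193, 23.4013) (67.6041, 0) (93, 0) (93, 28.8624)]  |A|=656.2068
4. ⊥bis P4·P2 via (43.06,8.45): [(68.1193, 23.4013) (67.6041, 0) (93, 0) (93, 28.8624)]  |A|=656.2068
5. ⊥bis P4·P3 via (77.915,25.01): [(77.2152, 25.3978) (68.1193, 23.4013) (67.6041, 0) (93, 0) (93, 16.6516)]  |A|=559.8342
6. ⊥bis P4·P5 via (47.64,30.96): [(77.2152, 25.3978) (68.1193, 23.4013) (67.6041, 0) (93, 0) (93, 16.6516)]  |A|=559.8342
7. ⊥bis P4·P6 via (40.22,31.185): [(77.2152, 25.3978) (68.1193, 23.4013) (67.6041, 0) (93, 0) (93, 16.6516)]  |A|=559.8342
8. canonical 5-gon: [(77.2152, 25.3978) (68.1193, 23.4013) (67.6041, 0) (93, 0) (93, 16.6516)]
9. shoelace: 559.8342

Area of P4's cell: 559.8342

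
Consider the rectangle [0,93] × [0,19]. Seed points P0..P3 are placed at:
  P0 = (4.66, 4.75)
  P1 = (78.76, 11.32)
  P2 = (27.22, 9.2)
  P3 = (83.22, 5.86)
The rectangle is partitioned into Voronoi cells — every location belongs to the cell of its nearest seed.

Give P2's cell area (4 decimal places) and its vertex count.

Area of P2's cell: 714.0071 (4 vertices)

1. box [0,93]×[0,19]: [(0, 0) (93, 0) (93, 19) (0, 19)]
2. ⊥bis P2·P0 via (15.94,6.975): [(17.3158, 0) (93, 0) (93, 19) (13.568, 19)]  |A|=1473.6032
3. ⊥bis P2·P1 via (52.99,10.26): [(17.3158, 0) (53.412, 0) (52.6305, 19) (13.568, 19)]  |A|=714.0071
4. ⊥bis P2·P3 via (55.22,7.53): [(17.3158, 0) (53.412, 0) (52.6305, 19) (13.568, 19)]  |A|=714.0071
5. canonical 4-gon: [(17.3158, 0) (53.412, 0) (52.6305, 19) (13.568, 19)]
6. shoelace: 714.0071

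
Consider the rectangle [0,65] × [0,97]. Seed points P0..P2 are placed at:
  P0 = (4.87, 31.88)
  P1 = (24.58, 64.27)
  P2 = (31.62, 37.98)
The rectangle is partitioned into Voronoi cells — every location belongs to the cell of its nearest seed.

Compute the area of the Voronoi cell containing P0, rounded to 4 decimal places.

1. box [0,65]×[0,97]: [(0, 0) (65, 0) (65, 97) (0, 97)]
2. ⊥bis P0·P1 via (14.725,48.075): [(0, 57.0355) (0, 0) (65, 0) (65, 17.4816)]  |A|=2421.8049
3. ⊥bis P0·P2 via (18.245,34.93): [(15.3316, 47.7059) (0, 57.0355) (0, 0) (26.2103, 0)]  |A|=1062.4168
4. canonical 4-gon: [(15.3316, 47.7059) (0, 57.0355) (0, 0) (26.2103, 0)]
5. shoelace: 1062.4168

Area of P0's cell: 1062.4168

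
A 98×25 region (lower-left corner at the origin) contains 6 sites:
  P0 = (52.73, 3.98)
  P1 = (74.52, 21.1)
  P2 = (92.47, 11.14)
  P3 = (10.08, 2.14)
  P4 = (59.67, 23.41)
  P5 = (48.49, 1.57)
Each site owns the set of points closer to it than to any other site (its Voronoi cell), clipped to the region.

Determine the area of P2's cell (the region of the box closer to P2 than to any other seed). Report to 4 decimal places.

Area of P2's cell: 412.8412

1. box [0,98]×[0,25]: [(0, 0) (98, 0) (98, 25) (0, 25)]
2. ⊥bis P2·P0 via (72.6,7.56): [(73.9621, 0) (98, 0) (98, 25) (69.4578, 25)]  |A|=657.2511
3. ⊥bis P2·P1 via (83.495,16.12): [(74.5504, 0) (98, 0) (98, 25) (88.4223, 25)]  |A|=412.8412
4. ⊥bis P2·P3 via (51.275,6.64): [(74.5504, 0) (98, 0) (98, 25) (88.4223, 25)]  |A|=412.8412
5. ⊥bis P2·P4 via (76.07,17.275): [(74.5504, 0) (98, 0) (98, 25) (88.4223, 25)]  |A|=412.8412
6. ⊥bis P2·P5 via (70.48,6.355): [(74.5504, 0) (98, 0) (98, 25) (88.4223, 25)]  |A|=412.8412
7. canonical 4-gon: [(74.5504, 0) (98, 0) (98, 25) (88.4223, 25)]
8. shoelace: 412.8412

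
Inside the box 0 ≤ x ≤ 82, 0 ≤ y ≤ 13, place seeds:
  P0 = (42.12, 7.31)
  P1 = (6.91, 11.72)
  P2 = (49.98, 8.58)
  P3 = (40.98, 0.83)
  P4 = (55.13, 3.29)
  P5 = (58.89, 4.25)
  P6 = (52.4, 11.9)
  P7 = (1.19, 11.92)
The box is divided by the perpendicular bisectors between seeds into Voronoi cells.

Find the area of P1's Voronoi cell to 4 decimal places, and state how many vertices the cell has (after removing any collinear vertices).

Area of P1's cell: 258.6273 (5 vertices)

1. box [0,82]×[0,13]: [(0, 0) (82, 0) (82, 13) (0, 13)]
2. ⊥bis P1·P0 via (24.515,9.515): [(0, 0) (23.3233, 0) (24.9515, 13) (0, 13)]  |A|=313.7859
3. ⊥bis P1·P2 via (28.445,10.15): [(0, 0) (23.3233, 0) (24.9515, 13) (0, 13)]  |A|=313.7859
4. ⊥bis P1·P3 via (23.945,6.275): [(0, 0) (21.9393, 0) (24.215, 7.1197) (24.9515, 13) (0, 13)]  |A|=308.8592
5. ⊥bis P1·P4 via (31.02,7.505): [(0, 0) (21.9393, 0) (24.215, 7.1197) (24.9515, 13) (0, 13)]  |A|=308.8592
6. ⊥bis P1·P5 via (32.9,7.985): [(0, 0) (21.9393, 0) (24.215, 7.1197) (24.9515, 13) (0, 13)]  |A|=308.8592
7. ⊥bis P1·P6 via (29.655,11.81): [(0, 0) (21.9393, 0) (24.215, 7.1197) (24.9515, 13) (0, 13)]  |A|=308.8592
8. ⊥bis P1·P7 via (4.05,11.82): [(3.6367, 0) (21.9393, 0) (24.215, 7.1197) (24.9515, 13) (4.0913, 13)]  |A|=258.6273
9. canonical 5-gon: [(3.6367, 0) (21.9393, 0) (24.215, 7.1197) (24.9515, 13) (4.0913, 13)]
10. shoelace: 258.6273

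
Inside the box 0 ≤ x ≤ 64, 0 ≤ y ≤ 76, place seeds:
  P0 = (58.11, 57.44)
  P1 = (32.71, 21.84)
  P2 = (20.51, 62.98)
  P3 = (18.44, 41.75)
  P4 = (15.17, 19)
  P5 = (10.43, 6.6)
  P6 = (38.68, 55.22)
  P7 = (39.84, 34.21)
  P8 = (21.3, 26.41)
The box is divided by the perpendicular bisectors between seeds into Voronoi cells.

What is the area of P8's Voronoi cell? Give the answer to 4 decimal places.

Area of P8's cell: 205.0197

1. box [0,64]×[0,76]: [(0, 0) (64, 0) (64, 76) (0, 76)]
2. ⊥bis P8·P0 via (39.705,41.925): [(0, 0) (64, 0) (64, 13.1045) (10.9805, 76) (0, 76)]  |A|=3196.6584
3. ⊥bis P8·P1 via (27.005,24.125): [(0, 0) (17.3423, 0) (35.9286, 46.4048) (10.9805, 76) (0, 76)]  |A|=1930.1571
4. ⊥bis P8·P2 via (20.905,44.695): [(0, 44.2434) (0, 0) (17.3423, 0) (35.369, 45.0075)]  |A|=1172.6883
5. ⊥bis P8·P3 via (19.87,34.08): [(0, 30.3754) (0, 0) (17.3423, 0) (31.8898, 36.321)]  |A|=799.2781
6. ⊥bis P8·P4 via (18.235,22.705): [(7.3145, 31.7391) (24.3952, 17.6089) (31.8898, 36.321)]  |A|=212.7577
7. ⊥bis P8·P5 via (15.865,16.505): [(7.3145, 31.7391) (24.3952, 17.6089) (31.8898, 36.321)]  |A|=212.7577
8. ⊥bis P8·P6 via (29.99,40.815): [(7.3145, 31.7391) (24.3952, 17.6089) (31.8898, 36.321)]  |A|=212.7577
9. ⊥bis P8·P7 via (30.57,30.31): [(28.321, 35.6556) (7.3145, 31.7391) (24.3952, 17.6089) (30.0128, 31.6345)]  |A|=205.0197
10. canonical 4-gon: [(28.321, 35.6556) (7.3145, 31.7391) (24.3952, 17.6089) (30.0128, 31.6345)]
11. shoelace: 205.0197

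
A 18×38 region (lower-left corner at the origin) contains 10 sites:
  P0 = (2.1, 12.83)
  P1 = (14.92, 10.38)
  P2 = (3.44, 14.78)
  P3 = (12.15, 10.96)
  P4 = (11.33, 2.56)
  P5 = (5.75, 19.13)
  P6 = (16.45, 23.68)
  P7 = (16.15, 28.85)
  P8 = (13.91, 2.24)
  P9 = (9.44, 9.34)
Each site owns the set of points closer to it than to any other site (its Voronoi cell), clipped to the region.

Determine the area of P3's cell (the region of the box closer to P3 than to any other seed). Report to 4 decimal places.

1. box [0,18]×[0,38]: [(0, 0) (18, 0) (18, 38) (0, 38)]
2. ⊥bis P3·P0 via (7.125,11.895): [(4.9117, 0) (18, 0) (18, 38) (11.9823, 38)]  |A|=363.0131
3. ⊥bis P3·P1 via (13.535,10.67): [(4.9117, 0) (11.3008, 0) (18, 31.9942) (18, 38) (11.9823, 38)]  |A|=255.846
4. ⊥bis P3·P2 via (7.795,12.87): [(6.9464, 10.9351) (4.9117, 0) (11.3008, 0) (18, 31.9942) (18, 36.1385)]  |A|=164.124
5. ⊥bis P3·P4 via (11.74,6.76): [(6.9464, 10.9351) (6.2689, 7.2941) (12.6967, 6.6666) (18, 31.9942) (18, 36.1385)]  |A|=118.9587
6. ⊥bis P3·P5 via (8.95,15.045): [(8.6437, 14.805) (6.9464, 10.9351) (6.2689, 7.2941) (12.6967, 6.6666) (15.5304, 20.1998)]  |A|=65.6199
7. ⊥bis P3·P6 via (14.3,17.32): [(12.5915, 17.8976) (8.6437, 14.805) (6.9464, 10.9351) (6.2689, 7.2941) (12.6967, 6.6666) (14.8859, 17.1219)]  |A|=61.839
8. ⊥bis P3·P7 via (14.15,19.905): [(12.5915, 17.8976) (8.6437, 14.805) (6.9464, 10.9351) (6.2689, 7.2941) (12.6967, 6.6666) (14.8859, 17.1219)]  |A|=61.839
9. ⊥bis P3·P8 via (13.03,6.6): [(12.5915, 17.8976) (8.6437, 14.805) (6.9464, 10.9351) (6.2689, 7.2941) (12.6967, 6.6666) (14.8859, 17.1219)]  |A|=61.839
10. ⊥bis P3·P9 via (10.795,10.15): [(12.5915, 17.8976) (8.6437, 14.805) (8.3765, 14.1958) (12.7436, 6.8903) (14.8859, 17.1219)]  |A|=36.8376
11. canonical 5-gon: [(12.5915, 17.8976) (8.6437, 14.805) (8.3765, 14.1958) (12.7436, 6.8903) (14.8859, 17.1219)]
12. shoelace: 36.8376

Area of P3's cell: 36.8376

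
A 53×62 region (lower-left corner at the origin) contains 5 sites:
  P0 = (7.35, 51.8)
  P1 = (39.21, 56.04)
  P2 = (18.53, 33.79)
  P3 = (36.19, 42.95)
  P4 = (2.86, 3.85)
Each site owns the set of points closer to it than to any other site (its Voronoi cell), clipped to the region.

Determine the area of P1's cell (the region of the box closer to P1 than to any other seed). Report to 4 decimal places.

Area of P1's cell: 378.9270

1. box [0,53]×[0,62]: [(0, 0) (53, 0) (53, 62) (0, 62)]
2. ⊥bis P1·P0 via (23.28,53.92): [(30.4558, 0) (53, 0) (53, 62) (22.2047, 62)]  |A|=1653.5248
3. ⊥bis P1·P2 via (28.87,44.915): [(23.8585, 49.5729) (53, 22.4877) (53, 62) (22.2047, 62)]  |A|=767.0728
4. ⊥bis P1·P3 via (37.7,49.495): [(23.4308, 52.7871) (53, 45.9651) (53, 62) (22.2047, 62)]  |A|=378.927
5. ⊥bis P1·P4 via (21.035,29.945): [(23.4308, 52.7871) (53, 45.9651) (53, 62) (22.2047, 62)]  |A|=378.927
6. canonical 4-gon: [(23.4308, 52.7871) (53, 45.9651) (53, 62) (22.2047, 62)]
7. shoelace: 378.927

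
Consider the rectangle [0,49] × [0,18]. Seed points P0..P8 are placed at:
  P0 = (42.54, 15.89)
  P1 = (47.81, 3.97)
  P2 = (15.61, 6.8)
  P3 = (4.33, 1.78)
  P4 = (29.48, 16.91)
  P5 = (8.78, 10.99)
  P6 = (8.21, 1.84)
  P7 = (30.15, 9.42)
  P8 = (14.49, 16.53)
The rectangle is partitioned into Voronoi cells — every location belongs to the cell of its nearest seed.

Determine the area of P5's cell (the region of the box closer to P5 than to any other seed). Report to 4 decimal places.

1. box [0,49]×[0,18]: [(0, 0) (49, 0) (49, 18) (0, 18)]
2. ⊥bis P5·P0 via (25.66,13.44): [(0, 0) (27.6107, 0) (24.9982, 18) (0, 18)]  |A|=473.4798
3. ⊥bis P5·P1 via (28.295,7.48): [(0, 0) (26.9496, 0) (27.3155, 2.0341) (24.9982, 18) (0, 18)]  |A|=472.8074
4. ⊥bis P5·P2 via (12.195,8.895): [(0, 0) (6.7382, 0) (17.7806, 18) (0, 18)]  |A|=220.6695
5. ⊥bis P5·P3 via (6.555,6.385): [(0, 9.5522) (9.7177, 4.8569) (17.7806, 18) (0, 18)]  |A|=157.8935
6. ⊥bis P5·P4 via (19.13,13.95): [(0, 9.5522) (9.7177, 4.8569) (17.7806, 18) (0, 18)]  |A|=157.8935
7. ⊥bis P5·P6 via (8.495,6.415): [(0, 9.5522) (6.1966, 6.5582) (10.5934, 6.2843) (17.7806, 18) (0, 18)]  |A|=154.6355
8. ⊥bis P5·P7 via (19.465,10.205): [(0, 9.5522) (6.1966, 6.5582) (10.5934, 6.2843) (17.7806, 18) (0, 18)]  |A|=154.6355
9. ⊥bis P5·P8 via (11.635,13.76): [(0, 9.5522) (6.1966, 6.5582) (10.5934, 6.2843) (13.8065, 11.5219) (7.5212, 18) (0, 18)]  |A|=121.4046
10. canonical 6-gon: [(0, 9.5522) (6.1966, 6.5582) (10.5934, 6.2843) (13.8065, 11.5219) (7.5212, 18) (0, 18)]
11. shoelace: 121.4046

Area of P5's cell: 121.4046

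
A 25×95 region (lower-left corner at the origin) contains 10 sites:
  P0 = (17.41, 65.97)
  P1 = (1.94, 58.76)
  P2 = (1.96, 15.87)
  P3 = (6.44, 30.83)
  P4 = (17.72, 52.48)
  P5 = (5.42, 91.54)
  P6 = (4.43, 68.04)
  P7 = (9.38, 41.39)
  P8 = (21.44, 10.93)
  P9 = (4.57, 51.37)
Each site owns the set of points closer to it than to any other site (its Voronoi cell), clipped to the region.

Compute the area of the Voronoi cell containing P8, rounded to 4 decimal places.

1. box [0,25]×[0,95]: [(0, 0) (25, 0) (25, 95) (0, 95)]
2. ⊥bis P8·P0 via (19.425,38.45): [(0, 37.0277) (0, 0) (25, 0) (25, 38.8582)]  |A|=948.5739
3. ⊥bis P8·P1 via (11.69,34.845): [(20.7748, 38.5488) (0, 30.0791) (0, 0) (25, 0) (25, 38.8582)]  |A|=876.3953
4. ⊥bis P8·P2 via (11.7,13.4): [(20.7748, 38.5488) (17.7666, 37.3224) (8.3018, 0) (25, 0) (25, 38.8582)]  |A|=454.2723
5. ⊥bis P8·P3 via (13.94,20.88): [(13.5158, 20.5602) (8.3018, 0) (25, 0) (25, 29.2167)]  |A|=339.4243
6. ⊥bis P8·P4 via (19.58,31.705): [(13.5158, 20.5602) (8.3018, 0) (25, 0) (25, 29.2167)]  |A|=339.4243
7. ⊥bis P8·P5 via (13.43,51.235): [(13.5158, 20.5602) (8.3018, 0) (25, 0) (25, 29.2167)]  |A|=339.4243
8. ⊥bis P8·P6 via (12.935,39.485): [(13.5158, 20.5602) (8.3018, 0) (25, 0) (25, 29.2167)]  |A|=339.4243
9. ⊥bis P8·P7 via (15.41,26.16): [(13.5158, 20.5602) (8.3018, 0) (25, 0) (25, 29.2167)]  |A|=339.4243
10. ⊥bis P8·P9 via (13.005,31.15): [(13.5158, 20.5602) (8.3018, 0) (25, 0) (25, 29.2167)]  |A|=339.4243
11. canonical 4-gon: [(13.5158, 20.5602) (8.3018, 0) (25, 0) (25, 29.2167)]
12. shoelace: 339.4243

Area of P8's cell: 339.4243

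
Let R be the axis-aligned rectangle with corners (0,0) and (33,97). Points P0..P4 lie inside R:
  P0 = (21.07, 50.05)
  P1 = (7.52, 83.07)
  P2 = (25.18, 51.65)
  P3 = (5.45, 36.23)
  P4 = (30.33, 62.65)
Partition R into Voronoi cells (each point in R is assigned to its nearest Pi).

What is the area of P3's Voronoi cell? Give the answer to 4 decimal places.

1. box [0,33]×[0,97]: [(0, 0) (33, 0) (33, 97) (0, 97)]
2. ⊥bis P3·P0 via (13.26,43.14): [(0, 58.1271) (0, 0) (33, 0) (33, 20.8289)]  |A|=1302.7741
3. ⊥bis P3·P1 via (6.485,59.65): [(0, 58.1271) (0, 0) (33, 0) (33, 20.8289)]  |A|=1302.7741
4. ⊥bis P3·P2 via (15.315,43.94): [(0, 58.1271) (0, 0) (33, 0) (33, 20.8289)]  |A|=1302.7741
5. ⊥bis P3·P4 via (17.89,49.44): [(0, 58.1271) (0, 0) (33, 0) (33, 20.8289)]  |A|=1302.7741
6. canonical 4-gon: [(0, 58.1271) (0, 0) (33, 0) (33, 20.8289)]
7. shoelace: 1302.7741

Area of P3's cell: 1302.7741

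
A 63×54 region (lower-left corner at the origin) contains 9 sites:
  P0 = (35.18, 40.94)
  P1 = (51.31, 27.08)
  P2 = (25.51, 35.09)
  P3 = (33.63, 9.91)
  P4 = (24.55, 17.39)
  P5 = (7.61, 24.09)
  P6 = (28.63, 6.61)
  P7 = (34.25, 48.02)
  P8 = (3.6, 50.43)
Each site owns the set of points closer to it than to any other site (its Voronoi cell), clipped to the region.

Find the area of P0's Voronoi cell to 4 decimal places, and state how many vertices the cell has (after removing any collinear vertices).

1. box [0,63]×[0,54]: [(0, 0) (63, 0) (63, 54) (0, 54)]
2. ⊥bis P0·P1 via (43.245,34.01): [(0, 0) (14.0213, 0) (60.4218, 54) (0, 54)]  |A|=2009.9625
3. ⊥bis P0·P2 via (30.345,38.015): [(37.0966, 26.8546) (60.4218, 54) (20.6747, 54)]  |A|=539.4751
4. ⊥bis P0·P3 via (34.405,25.425): [(37.0966, 26.8546) (60.4218, 54) (20.6747, 54)]  |A|=539.4751
5. ⊥bis P0·P4 via (29.865,29.165): [(37.0966, 26.8546) (60.4218, 54) (20.6747, 54)]  |A|=539.4751
6. ⊥bis P0·P5 via (21.395,32.515): [(37.0966, 26.8546) (60.4218, 54) (20.6747, 54)]  |A|=539.4751
7. ⊥bis P0·P6 via (31.905,23.775): [(37.0966, 26.8546) (60.4218, 54) (20.6747, 54)]  |A|=539.4751
8. ⊥bis P0·P7 via (34.715,44.48): [(27.0435, 43.4723) (37.0966, 26.8546) (54.4715, 47.0751)]  |A|=246.0039
9. ⊥bis P0·P8 via (19.39,45.685): [(27.0435, 43.4723) (37.0966, 26.8546) (54.4715, 47.0751)]  |A|=246.0039
10. canonical 3-gon: [(27.0435, 43.4723) (37.0966, 26.8546) (54.4715, 47.0751)]
11. shoelace: 246.0039

Area of P0's cell: 246.0039 (3 vertices)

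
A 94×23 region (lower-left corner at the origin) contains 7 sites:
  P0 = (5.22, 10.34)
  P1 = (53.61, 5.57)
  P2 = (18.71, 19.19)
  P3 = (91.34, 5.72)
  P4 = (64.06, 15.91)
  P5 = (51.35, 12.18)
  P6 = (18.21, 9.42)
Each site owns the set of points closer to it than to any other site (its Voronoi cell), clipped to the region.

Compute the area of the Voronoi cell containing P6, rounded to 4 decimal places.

Area of P6's cell: 330.6167

1. box [0,94]×[0,23]: [(0, 0) (94, 0) (94, 23) (0, 23)]
2. ⊥bis P6·P0 via (11.715,9.88): [(11.0153, 0) (94, 0) (94, 23) (12.6442, 23)]  |A|=1889.9161
3. ⊥bis P6·P1 via (35.91,7.495): [(11.0153, 0) (35.0949, 0) (37.5963, 23) (12.6442, 23)]  |A|=563.8643
4. ⊥bis P6·P2 via (18.46,14.305): [(12.0516, 14.633) (11.0153, 0) (35.0949, 0) (36.5499, 13.3792)]  |A|=340.9742
5. ⊥bis P6·P3 via (54.775,7.57): [(12.0516, 14.633) (11.0153, 0) (35.0949, 0) (36.5499, 13.3792)]  |A|=340.9742
6. ⊥bis P6·P4 via (41.135,12.665): [(12.0516, 14.633) (11.0153, 0) (35.0949, 0) (36.5499, 13.3792)]  |A|=340.9742
7. ⊥bis P6·P5 via (34.78,10.8): [(34.5567, 13.4812) (12.0516, 14.633) (11.0153, 0) (35.0949, 0) (35.4259, 3.0441)]  |A|=330.6167
8. canonical 5-gon: [(34.5567, 13.4812) (12.0516, 14.633) (11.0153, 0) (35.0949, 0) (35.4259, 3.0441)]
9. shoelace: 330.6167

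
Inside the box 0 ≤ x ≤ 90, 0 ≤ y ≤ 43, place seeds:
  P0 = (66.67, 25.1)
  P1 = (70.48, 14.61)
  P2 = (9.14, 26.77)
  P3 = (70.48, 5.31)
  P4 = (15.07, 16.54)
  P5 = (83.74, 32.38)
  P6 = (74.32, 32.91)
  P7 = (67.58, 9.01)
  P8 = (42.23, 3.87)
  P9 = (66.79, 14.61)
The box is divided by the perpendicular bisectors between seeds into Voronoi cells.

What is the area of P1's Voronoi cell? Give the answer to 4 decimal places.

Area of P1's cell: 204.9705

1. box [0,90]×[0,43]: [(0, 0) (90, 0) (90, 43) (0, 43)]
2. ⊥bis P1·P0 via (68.575,19.855): [(13.9086, 0) (90, 0) (90, 27.6366)]  |A|=1051.4546
3. ⊥bis P1·P2 via (39.81,20.69): [(37.3998, 8.5321) (35.7084, 0) (90, 0) (90, 27.6366)]  |A|=958.4557
4. ⊥bis P1·P3 via (70.48,9.96): [(41.3313, 9.96) (90, 9.96) (90, 27.6366)]  |A|=430.1493
5. ⊥bis P1·P4 via (42.775,15.575): [(42.5954, 10.4191) (42.5794, 9.96) (90, 9.96) (90, 27.6366)]  |A|=429.8628
6. ⊥bis P1·P5 via (77.11,23.495): [(77.5968, 23.1317) (42.5954, 10.4191) (42.5794, 9.96) (90, 9.96) (90, 13.8765)]  |A|=344.5278
7. ⊥bis P1·P6 via (72.4,23.76): [(78.4586, 22.4887) (76.7902, 22.8388) (42.5954, 10.4191) (42.5794, 9.96) (90, 9.96) (90, 13.8765)]  |A|=344.1422
8. ⊥bis P1·P7 via (69.03,11.81): [(78.4586, 22.4887) (76.7902, 22.8388) (59.7114, 16.6357) (72.6024, 9.96) (90, 9.96) (90, 13.8765)]  |A|=240.0502
9. ⊥bis P1·P8 via (56.355,9.24): [(78.4586, 22.4887) (76.7902, 22.8388) (59.7114, 16.6357) (72.6024, 9.96) (90, 9.96) (90, 13.8765)]  |A|=240.0502
10. ⊥bis P1·P9 via (68.635,14.61): [(78.4586, 22.4887) (76.7902, 22.8388) (68.635, 19.8768) (68.635, 12.0146) (72.6024, 9.96) (90, 9.96) (90, 13.8765)]  |A|=204.9705
11. canonical 7-gon: [(78.4586, 22.4887) (76.7902, 22.8388) (68.635, 19.8768) (68.635, 12.0146) (72.6024, 9.96) (90, 9.96) (90, 13.8765)]
12. shoelace: 204.9705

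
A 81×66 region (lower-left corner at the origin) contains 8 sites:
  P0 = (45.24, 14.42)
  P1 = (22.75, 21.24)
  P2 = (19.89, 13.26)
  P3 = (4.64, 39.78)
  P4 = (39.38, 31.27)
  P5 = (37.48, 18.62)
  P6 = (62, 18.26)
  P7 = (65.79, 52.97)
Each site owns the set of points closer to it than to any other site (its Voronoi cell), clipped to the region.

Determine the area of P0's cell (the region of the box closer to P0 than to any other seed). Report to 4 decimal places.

Area of P0's cell: 382.5487

1. box [0,81]×[0,66]: [(0, 0) (81, 0) (81, 66) (0, 66)]
2. ⊥bis P0·P1 via (33.995,17.83): [(28.5881, 0) (81, 0) (81, 66) (48.6024, 66)]  |A|=2798.7142
3. ⊥bis P0·P2 via (32.565,13.84): [(32.5939, 13.2095) (33.1983, 0) (81, 0) (81, 66) (48.6024, 66)]  |A|=2768.265
4. ⊥bis P0·P3 via (24.94,27.1): [(48.0025, 64.0218) (32.5939, 13.2095) (33.1983, 0) (81, 0) (81, 66) (49.2381, 66)]  |A|=2767.6362
5. ⊥bis P0·P4 via (42.31,22.845): [(34.7148, 20.2036) (32.5939, 13.2095) (33.1983, 0) (81, 0) (81, 36.3004)]  |A|=1339.0904
6. ⊥bis P0·P5 via (41.36,16.52): [(45.3568, 23.9046) (33.1375, 1.328) (33.1983, 0) (81, 0) (81, 36.3004)]  |A|=1227.0708
7. ⊥bis P0·P6 via (53.62,16.34): [(51.4049, 26.008) (45.3568, 23.9046) (33.1375, 1.328) (33.1983, 0) (57.3638, 0)]  |A|=382.5487
8. ⊥bis P0·P7 via (55.515,33.695): [(51.4049, 26.008) (45.3568, 23.9046) (33.1375, 1.328) (33.1983, 0) (57.3638, 0)]  |A|=382.5487
9. canonical 5-gon: [(51.4049, 26.008) (45.3568, 23.9046) (33.1375, 1.328) (33.1983, 0) (57.3638, 0)]
10. shoelace: 382.5487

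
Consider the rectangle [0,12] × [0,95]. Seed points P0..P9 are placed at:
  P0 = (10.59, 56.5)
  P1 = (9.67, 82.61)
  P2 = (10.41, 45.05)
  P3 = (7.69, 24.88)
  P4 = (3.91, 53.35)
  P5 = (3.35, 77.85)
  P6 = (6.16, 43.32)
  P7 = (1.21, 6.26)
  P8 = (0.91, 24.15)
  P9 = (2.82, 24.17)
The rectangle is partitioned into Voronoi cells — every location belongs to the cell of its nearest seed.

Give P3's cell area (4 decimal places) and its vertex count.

Area of P3's cell: 135.6078 (4 vertices)

1. box [0,12]×[0,95]: [(0, 0) (12, 0) (12, 95) (0, 95)]
2. ⊥bis P3·P0 via (9.14,40.69): [(0, 41.5283) (0, 0) (12, 0) (12, 40.4277)]  |A|=491.7358
3. ⊥bis P3·P1 via (8.68,53.745): [(0, 41.5283) (0, 0) (12, 0) (12, 40.4277)]  |A|=491.7358
4. ⊥bis P3·P2 via (9.05,34.965): [(0, 36.1854) (0, 0) (12, 0) (12, 34.5672)]  |A|=424.5156
5. ⊥bis P3·P4 via (5.8,39.115): [(0, 36.1854) (0, 0) (12, 0) (12, 34.5672)]  |A|=424.5156
6. ⊥bis P3·P5 via (5.52,51.365): [(0, 36.1854) (0, 0) (12, 0) (12, 34.5672)]  |A|=424.5156
7. ⊥bis P3·P6 via (6.925,34.1): [(0, 33.5254) (0, 0) (12, 0) (12, 34.5211)]  |A|=408.279
8. ⊥bis P3·P7 via (4.45,15.57): [(0, 33.5254) (0, 17.1187) (12, 12.9425) (12, 34.5211)]  |A|=227.9121
9. ⊥bis P3·P8 via (4.3,24.515): [(3.3004, 33.7993) (5.2948, 15.276) (12, 12.9425) (12, 34.5211)]  |A|=153.6373
10. ⊥bis P3·P9 via (5.255,24.525): [(3.8957, 33.8487) (6.6734, 14.7962) (12, 12.9425) (12, 34.5211)]  |A|=135.6078
11. canonical 4-gon: [(3.8957, 33.8487) (6.6734, 14.7962) (12, 12.9425) (12, 34.5211)]
12. shoelace: 135.6078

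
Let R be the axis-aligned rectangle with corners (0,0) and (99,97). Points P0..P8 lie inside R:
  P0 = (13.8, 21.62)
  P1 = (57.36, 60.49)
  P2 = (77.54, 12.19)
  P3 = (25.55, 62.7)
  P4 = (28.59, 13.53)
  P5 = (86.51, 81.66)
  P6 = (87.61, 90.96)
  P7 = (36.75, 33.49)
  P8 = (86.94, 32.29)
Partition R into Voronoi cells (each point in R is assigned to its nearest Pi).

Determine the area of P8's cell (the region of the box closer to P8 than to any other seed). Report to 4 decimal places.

1. box [0,99]×[0,97]: [(0, 0) (99, 0) (99, 97) (0, 97)]
2. ⊥bis P8·P0 via (50.37,26.955): [(54.3023, 0) (99, 0) (99, 97) (40.1515, 97)]  |A|=5021.9891
3. ⊥bis P8·P1 via (72.15,46.39): [(50.8016, 23.9968) (54.3023, 0) (99, 0) (99, 74.5539)]  |A|=2332.9936
4. ⊥bis P8·P2 via (82.24,22.24): [(59.3376, 32.9506) (99, 14.402) (99, 74.5539)]  |A|=1192.886
5. ⊥bis P8·P3 via (56.245,47.495): [(59.3376, 32.9506) (99, 14.402) (99, 74.5539)]  |A|=1192.886
6. ⊥bis P8·P4 via (57.765,22.91): [(59.3376, 32.9506) (99, 14.402) (99, 74.5539)]  |A|=1192.886
7. ⊥bis P8·P5 via (86.725,56.975): [(82.2036, 56.9356) (59.3376, 32.9506) (99, 14.402) (99, 57.0819)]  |A|=1046.1527
8. ⊥bis P8·P6 via (87.275,61.625): [(82.2036, 56.9356) (59.3376, 32.9506) (99, 14.402) (99, 57.0819)]  |A|=1046.1527
9. ⊥bis P8·P7 via (61.845,32.89): [(82.2036, 56.9356) (61.911, 35.6499) (61.8187, 31.7903) (99, 14.402) (99, 57.0819)]  |A|=1041.311
10. canonical 5-gon: [(82.2036, 56.9356) (61.911, 35.6499) (61.8187, 31.7903) (99, 14.402) (99, 57.0819)]
11. shoelace: 1041.311

Area of P8's cell: 1041.3110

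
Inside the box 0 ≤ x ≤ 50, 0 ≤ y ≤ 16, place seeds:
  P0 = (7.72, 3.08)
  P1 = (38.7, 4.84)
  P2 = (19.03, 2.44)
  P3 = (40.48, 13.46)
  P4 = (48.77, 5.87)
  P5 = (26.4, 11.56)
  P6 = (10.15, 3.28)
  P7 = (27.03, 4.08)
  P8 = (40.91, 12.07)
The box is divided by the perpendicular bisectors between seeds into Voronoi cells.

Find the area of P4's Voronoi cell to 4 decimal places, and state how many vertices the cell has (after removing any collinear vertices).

Area of P4's cell: 71.0557 (4 vertices)

1. box [0,50]×[0,16]: [(0, 0) (50, 0) (50, 16) (0, 16)]
2. ⊥bis P4·P0 via (28.245,4.475): [(28.5491, 0) (50, 0) (50, 16) (27.4617, 16)]  |A|=351.9133
3. ⊥bis P4·P1 via (43.735,5.355): [(44.2827, 0) (50, 0) (50, 16) (42.6462, 16)]  |A|=104.5687
4. ⊥bis P4·P2 via (33.9,4.155): [(44.2827, 0) (50, 0) (50, 16) (42.6462, 16)]  |A|=104.5687
5. ⊥bis P4·P3 via (44.625,9.665): [(43.4279, 8.3575) (44.2827, 0) (50, 0) (50, 15.5357)]  |A|=74.9422
6. ⊥bis P4·P5 via (37.585,8.715): [(43.4279, 8.3575) (44.2827, 0) (50, 0) (50, 15.5357)]  |A|=74.9422
7. ⊥bis P4·P6 via (29.46,4.575): [(43.4279, 8.3575) (44.2827, 0) (50, 0) (50, 15.5357)]  |A|=74.9422
8. ⊥bis P4·P7 via (37.9,4.975): [(43.4279, 8.3575) (44.2827, 0) (50, 0) (50, 15.5357)]  |A|=74.9422
9. ⊥bis P4·P8 via (44.84,8.97): [(43.5345, 7.315) (44.2827, 0) (50, 0) (50, 15.5115)]  |A|=71.0557
10. canonical 4-gon: [(43.5345, 7.315) (44.2827, 0) (50, 0) (50, 15.5115)]
11. shoelace: 71.0557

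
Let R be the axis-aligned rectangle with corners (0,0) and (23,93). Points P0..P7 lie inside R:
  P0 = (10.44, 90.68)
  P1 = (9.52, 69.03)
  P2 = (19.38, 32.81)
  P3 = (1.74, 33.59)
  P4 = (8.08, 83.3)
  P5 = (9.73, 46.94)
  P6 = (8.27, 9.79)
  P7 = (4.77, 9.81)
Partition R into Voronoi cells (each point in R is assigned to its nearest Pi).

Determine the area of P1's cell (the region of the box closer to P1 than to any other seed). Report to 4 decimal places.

1. box [0,23]×[0,93]: [(0, 0) (23, 0) (23, 93) (0, 93)]
2. ⊥bis P1·P0 via (9.98,79.855): [(0, 80.2791) (0, 0) (23, 0) (23, 79.3017)]  |A|=1835.1794
3. ⊥bis P1·P2 via (14.45,50.92): [(0, 80.2791) (0, 46.9863) (23, 53.2475) (23, 79.3017)]  |A|=682.4899
4. ⊥bis P1·P3 via (5.63,51.31): [(0, 80.2791) (0, 52.5459) (11.3057, 50.064) (23, 53.2475) (23, 79.3017)]  |A|=651.0624
5. ⊥bis P1·P4 via (8.8,76.165): [(0, 75.277) (0, 52.5459) (11.3057, 50.064) (23, 53.2475) (23, 77.5979)]  |A|=573.9446
6. ⊥bis P1·P5 via (9.625,57.985): [(0, 75.277) (0, 57.8935) (23, 58.1122) (23, 77.5979)]  |A|=423.9966
7. ⊥bis P1·P6 via (8.895,39.41): [(0, 75.277) (0, 57.8935) (23, 58.1122) (23, 77.5979)]  |A|=423.9966
8. ⊥bis P1·P7 via (7.145,39.42): [(0, 75.277) (0, 57.8935) (23, 58.1122) (23, 77.5979)]  |A|=423.9966
9. canonical 4-gon: [(0, 75.277) (0, 57.8935) (23, 58.1122) (23, 77.5979)]
10. shoelace: 423.9966

Area of P1's cell: 423.9966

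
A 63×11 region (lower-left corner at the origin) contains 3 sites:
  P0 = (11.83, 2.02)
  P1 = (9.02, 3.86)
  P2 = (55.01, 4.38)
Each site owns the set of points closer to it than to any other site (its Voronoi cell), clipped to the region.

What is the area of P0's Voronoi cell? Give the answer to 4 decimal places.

1. box [0,63]×[0,11]: [(0, 0) (63, 0) (63, 11) (0, 11)]
2. ⊥bis P0·P1 via (10.425,2.94): [(8.4999, 0) (63, 0) (63, 11) (15.7027, 11)]  |A|=559.8857
3. ⊥bis P0·P2 via (33.42,3.2): [(8.4999, 0) (33.5949, 0) (32.9937, 11) (15.7027, 11)]  |A|=233.1229
4. canonical 4-gon: [(8.4999, 0) (33.5949, 0) (32.9937, 11) (15.7027, 11)]
5. shoelace: 233.1229

Area of P0's cell: 233.1229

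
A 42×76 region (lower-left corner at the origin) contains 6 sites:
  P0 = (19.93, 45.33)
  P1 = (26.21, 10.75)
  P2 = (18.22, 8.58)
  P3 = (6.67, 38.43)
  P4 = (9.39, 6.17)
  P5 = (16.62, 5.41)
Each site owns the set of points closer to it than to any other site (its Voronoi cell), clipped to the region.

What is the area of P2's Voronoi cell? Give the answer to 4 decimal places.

Area of P2's cell: 159.3015

1. box [0,42]×[0,76]: [(0, 0) (42, 0) (42, 76) (0, 76)]
2. ⊥bis P2·P0 via (19.075,26.955): [(0, 27.8426) (0, 0) (42, 0) (42, 25.8883)]  |A|=1128.348
3. ⊥bis P2·P1 via (22.215,9.665): [(17.4993, 27.0283) (0, 27.8426) (0, 0) (24.8399, 0)]  |A|=579.3034
4. ⊥bis P2·P3 via (12.445,23.505): [(17.8846, 25.6098) (0, 18.6896) (0, 0) (24.8399, 0)]  |A|=485.1998
5. ⊥bis P2·P4 via (13.805,7.375): [(17.8846, 25.6098) (9.6932, 22.4402) (15.8179, 0) (24.8399, 0)]  |A|=217.1403
6. ⊥bis P2·P5 via (17.42,6.995): [(23.8171, 3.7662) (17.8846, 25.6098) (9.6932, 22.4402) (13.3477, 9.0504)]  |A|=159.3015
7. canonical 4-gon: [(23.8171, 3.7662) (17.8846, 25.6098) (9.6932, 22.4402) (13.3477, 9.0504)]
8. shoelace: 159.3015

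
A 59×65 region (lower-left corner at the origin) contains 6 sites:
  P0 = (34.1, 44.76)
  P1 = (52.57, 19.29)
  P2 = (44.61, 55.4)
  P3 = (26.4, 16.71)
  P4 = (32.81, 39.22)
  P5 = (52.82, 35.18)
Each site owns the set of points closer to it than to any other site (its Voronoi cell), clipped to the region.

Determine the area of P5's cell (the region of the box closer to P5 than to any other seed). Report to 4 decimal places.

Area of P5's cell: 309.8204

1. box [0,59]×[0,65]: [(0, 0) (59, 0) (59, 65) (0, 65)]
2. ⊥bis P5·P0 via (43.46,39.97): [(23.0053, 0) (59, 0) (59, 65) (56.2692, 65)]  |A|=1258.5813
3. ⊥bis P5·P1 via (52.695,27.235): [(37.0687, 27.4809) (59, 27.1358) (59, 65) (56.2692, 65)]  |A|=466.4359
4. ⊥bis P5·P2 via (48.715,45.29): [(45.5183, 43.992) (37.0687, 27.4809) (59, 27.1358) (59, 49.4661)]  |A|=333.039
5. ⊥bis P5·P3 via (39.61,25.945): [(45.5183, 43.992) (37.6889, 28.6929) (38.5526, 27.4575) (59, 27.1358) (59, 49.4661)]  |A|=332.1324
6. ⊥bis P5·P4 via (42.815,37.2): [(45.5183, 43.992) (43.3184, 39.6933) (40.8407, 27.4215) (59, 27.1358) (59, 49.4661)]  |A|=309.8204
7. canonical 5-gon: [(45.5183, 43.992) (43.3184, 39.6933) (40.8407, 27.4215) (59, 27.1358) (59, 49.4661)]
8. shoelace: 309.8204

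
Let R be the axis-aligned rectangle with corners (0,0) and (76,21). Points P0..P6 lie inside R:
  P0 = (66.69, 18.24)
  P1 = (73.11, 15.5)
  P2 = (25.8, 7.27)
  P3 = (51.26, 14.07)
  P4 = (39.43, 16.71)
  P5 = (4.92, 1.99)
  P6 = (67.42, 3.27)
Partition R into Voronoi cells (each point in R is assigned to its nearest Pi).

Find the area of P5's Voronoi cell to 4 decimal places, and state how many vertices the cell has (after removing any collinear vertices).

Area of P5's cell: 291.3883 (4 vertices)

1. box [0,76]×[0,21]: [(0, 0) (76, 0) (76, 21) (0, 21)]
2. ⊥bis P5·P0 via (35.805,10.115): [(0, 0) (38.466, 0) (32.9415, 21) (0, 21)]  |A|=749.7781
3. ⊥bis P5·P1 via (39.015,8.745): [(0, 0) (38.466, 0) (32.9415, 21) (0, 21)]  |A|=749.7781
4. ⊥bis P5·P2 via (15.36,4.63): [(0, 0) (16.5308, 0) (11.2205, 21) (0, 21)]  |A|=291.3883
5. ⊥bis P5·P3 via (28.09,8.03): [(0, 0) (16.5308, 0) (11.2205, 21) (0, 21)]  |A|=291.3883
6. ⊥bis P5·P4 via (22.175,9.35): [(0, 0) (16.5308, 0) (11.2205, 21) (0, 21)]  |A|=291.3883
7. ⊥bis P5·P6 via (36.17,2.63): [(0, 0) (16.5308, 0) (11.2205, 21) (0, 21)]  |A|=291.3883
8. canonical 4-gon: [(0, 0) (16.5308, 0) (11.2205, 21) (0, 21)]
9. shoelace: 291.3883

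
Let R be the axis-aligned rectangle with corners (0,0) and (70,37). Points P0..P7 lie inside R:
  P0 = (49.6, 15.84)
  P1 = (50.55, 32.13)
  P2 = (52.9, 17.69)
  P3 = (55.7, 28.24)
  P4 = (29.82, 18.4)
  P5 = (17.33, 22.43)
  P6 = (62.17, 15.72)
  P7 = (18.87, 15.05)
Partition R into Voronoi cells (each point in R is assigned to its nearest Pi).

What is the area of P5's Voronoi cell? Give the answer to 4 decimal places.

Area of P5's cell: 505.8600

1. box [0,70]×[0,37]: [(0, 0) (70, 0) (70, 37) (0, 37)]
2. ⊥bis P5·P0 via (33.465,19.135): [(0, 0) (29.5574, 0) (37.1133, 37) (0, 37)]  |A|=1233.407
3. ⊥bis P5·P1 via (33.94,27.28): [(0, 0) (29.5574, 0) (34.6393, 24.8852) (31.1018, 37) (0, 37)]  |A|=1196.9931
4. ⊥bis P5·P2 via (35.115,20.06): [(0, 0) (29.5574, 0) (34.6393, 24.8852) (31.1018, 37) (0, 37)]  |A|=1196.9931
5. ⊥bis P5·P3 via (36.515,25.335): [(0, 0) (29.5574, 0) (34.6393, 24.8852) (31.1018, 37) (0, 37)]  |A|=1196.9931
6. ⊥bis P5·P4 via (23.575,20.415): [(0, 0) (16.9879, 0) (28.9263, 37) (0, 37)]  |A|=849.4131
7. ⊥bis P5·P6 via (39.75,19.075): [(0, 0) (16.9879, 0) (28.9263, 37) (0, 37)]  |A|=849.4131
8. ⊥bis P5·P7 via (18.1,18.74): [(0, 14.963) (23.3908, 19.844) (28.9263, 37) (0, 37)]  |A|=505.86
9. canonical 4-gon: [(0, 14.963) (23.3908, 19.844) (28.9263, 37) (0, 37)]
10. shoelace: 505.86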